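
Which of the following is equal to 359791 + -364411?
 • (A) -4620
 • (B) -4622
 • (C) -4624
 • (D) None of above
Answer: A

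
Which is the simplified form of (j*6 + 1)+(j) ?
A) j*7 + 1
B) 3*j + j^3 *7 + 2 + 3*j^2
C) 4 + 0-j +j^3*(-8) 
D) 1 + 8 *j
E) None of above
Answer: A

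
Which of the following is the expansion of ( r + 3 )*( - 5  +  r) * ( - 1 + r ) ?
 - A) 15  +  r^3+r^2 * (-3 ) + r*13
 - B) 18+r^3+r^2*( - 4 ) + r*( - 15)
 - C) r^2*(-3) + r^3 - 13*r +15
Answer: C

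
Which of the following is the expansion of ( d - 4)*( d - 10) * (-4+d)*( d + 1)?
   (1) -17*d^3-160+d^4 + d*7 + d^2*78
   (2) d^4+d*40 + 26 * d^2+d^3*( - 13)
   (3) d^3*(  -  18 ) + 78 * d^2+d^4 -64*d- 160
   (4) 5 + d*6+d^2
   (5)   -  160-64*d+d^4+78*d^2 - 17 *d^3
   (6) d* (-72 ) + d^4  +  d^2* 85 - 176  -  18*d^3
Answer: 5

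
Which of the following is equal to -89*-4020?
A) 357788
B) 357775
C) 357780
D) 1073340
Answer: C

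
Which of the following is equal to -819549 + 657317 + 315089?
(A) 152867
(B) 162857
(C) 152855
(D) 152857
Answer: D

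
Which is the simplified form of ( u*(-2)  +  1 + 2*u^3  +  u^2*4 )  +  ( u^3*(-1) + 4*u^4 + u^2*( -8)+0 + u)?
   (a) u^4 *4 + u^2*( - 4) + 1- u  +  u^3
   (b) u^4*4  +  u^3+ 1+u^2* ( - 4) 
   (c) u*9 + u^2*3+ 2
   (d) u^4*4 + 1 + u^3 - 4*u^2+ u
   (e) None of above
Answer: a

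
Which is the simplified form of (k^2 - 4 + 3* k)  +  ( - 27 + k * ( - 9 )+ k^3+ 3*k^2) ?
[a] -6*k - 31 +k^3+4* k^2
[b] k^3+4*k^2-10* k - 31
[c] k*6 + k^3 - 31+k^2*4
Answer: a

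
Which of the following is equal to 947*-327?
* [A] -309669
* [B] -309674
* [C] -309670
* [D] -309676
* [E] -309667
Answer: A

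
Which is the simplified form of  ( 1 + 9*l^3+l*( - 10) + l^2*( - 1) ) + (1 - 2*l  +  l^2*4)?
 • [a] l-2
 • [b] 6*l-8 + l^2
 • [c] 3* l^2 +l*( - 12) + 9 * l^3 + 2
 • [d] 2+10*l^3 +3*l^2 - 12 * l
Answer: c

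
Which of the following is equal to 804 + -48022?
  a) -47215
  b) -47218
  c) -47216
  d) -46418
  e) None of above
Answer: b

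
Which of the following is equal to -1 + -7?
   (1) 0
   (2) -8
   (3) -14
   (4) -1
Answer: 2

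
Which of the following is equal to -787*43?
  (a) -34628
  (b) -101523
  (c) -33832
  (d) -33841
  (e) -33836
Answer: d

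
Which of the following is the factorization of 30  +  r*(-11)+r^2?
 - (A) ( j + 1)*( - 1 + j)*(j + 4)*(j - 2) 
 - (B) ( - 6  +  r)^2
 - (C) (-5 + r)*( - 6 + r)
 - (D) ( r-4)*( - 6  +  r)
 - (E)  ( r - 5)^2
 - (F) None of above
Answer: C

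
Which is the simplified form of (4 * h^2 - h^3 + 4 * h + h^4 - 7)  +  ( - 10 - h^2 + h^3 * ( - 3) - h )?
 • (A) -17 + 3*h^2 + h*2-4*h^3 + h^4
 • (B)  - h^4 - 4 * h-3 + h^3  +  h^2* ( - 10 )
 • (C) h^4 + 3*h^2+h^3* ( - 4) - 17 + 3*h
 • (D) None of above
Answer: C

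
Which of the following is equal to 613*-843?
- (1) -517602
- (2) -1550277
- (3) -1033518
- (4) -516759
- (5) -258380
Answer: 4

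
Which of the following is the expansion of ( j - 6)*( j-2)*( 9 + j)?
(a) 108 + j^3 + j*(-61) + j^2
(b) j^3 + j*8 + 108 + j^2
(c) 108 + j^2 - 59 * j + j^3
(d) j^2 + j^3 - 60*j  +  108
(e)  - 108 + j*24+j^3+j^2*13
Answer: d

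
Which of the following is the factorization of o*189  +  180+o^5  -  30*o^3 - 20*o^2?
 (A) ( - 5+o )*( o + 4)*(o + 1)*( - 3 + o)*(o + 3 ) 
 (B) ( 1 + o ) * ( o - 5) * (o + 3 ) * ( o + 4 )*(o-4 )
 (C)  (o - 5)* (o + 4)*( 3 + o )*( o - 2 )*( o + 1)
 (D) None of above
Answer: A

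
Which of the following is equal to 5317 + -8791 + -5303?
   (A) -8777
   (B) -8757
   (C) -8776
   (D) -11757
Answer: A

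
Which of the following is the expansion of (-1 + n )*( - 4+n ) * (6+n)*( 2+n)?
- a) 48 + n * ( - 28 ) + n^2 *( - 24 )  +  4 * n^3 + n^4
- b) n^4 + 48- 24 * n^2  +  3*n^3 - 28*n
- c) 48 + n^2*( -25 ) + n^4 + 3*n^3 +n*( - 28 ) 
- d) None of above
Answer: b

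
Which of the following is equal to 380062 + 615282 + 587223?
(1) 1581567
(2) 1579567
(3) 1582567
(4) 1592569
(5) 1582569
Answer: 3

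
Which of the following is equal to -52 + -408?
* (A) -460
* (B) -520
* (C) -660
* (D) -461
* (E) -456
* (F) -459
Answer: A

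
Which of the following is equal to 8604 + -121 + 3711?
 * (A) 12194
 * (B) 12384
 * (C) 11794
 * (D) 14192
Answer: A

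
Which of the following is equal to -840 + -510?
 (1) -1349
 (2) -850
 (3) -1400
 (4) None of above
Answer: 4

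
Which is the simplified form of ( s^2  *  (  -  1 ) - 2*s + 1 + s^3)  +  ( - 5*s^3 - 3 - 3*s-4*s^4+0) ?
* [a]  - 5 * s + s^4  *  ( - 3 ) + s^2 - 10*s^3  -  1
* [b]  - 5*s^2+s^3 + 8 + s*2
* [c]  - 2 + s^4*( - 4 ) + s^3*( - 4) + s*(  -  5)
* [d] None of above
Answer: d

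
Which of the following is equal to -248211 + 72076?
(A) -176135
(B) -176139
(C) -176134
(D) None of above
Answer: A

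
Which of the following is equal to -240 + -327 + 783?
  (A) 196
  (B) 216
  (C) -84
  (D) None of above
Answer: B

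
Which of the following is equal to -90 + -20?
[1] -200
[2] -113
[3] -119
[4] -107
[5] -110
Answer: 5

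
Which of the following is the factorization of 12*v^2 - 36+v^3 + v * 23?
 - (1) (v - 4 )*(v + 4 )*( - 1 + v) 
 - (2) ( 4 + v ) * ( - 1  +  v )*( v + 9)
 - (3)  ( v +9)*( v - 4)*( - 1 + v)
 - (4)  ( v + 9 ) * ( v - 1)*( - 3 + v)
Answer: 2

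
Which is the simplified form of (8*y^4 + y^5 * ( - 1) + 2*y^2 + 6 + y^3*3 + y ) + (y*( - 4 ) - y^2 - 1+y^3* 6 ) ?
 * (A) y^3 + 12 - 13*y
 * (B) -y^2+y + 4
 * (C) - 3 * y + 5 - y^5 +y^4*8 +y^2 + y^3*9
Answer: C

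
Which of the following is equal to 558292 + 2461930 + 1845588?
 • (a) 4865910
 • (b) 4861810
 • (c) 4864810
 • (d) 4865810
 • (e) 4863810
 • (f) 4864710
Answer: d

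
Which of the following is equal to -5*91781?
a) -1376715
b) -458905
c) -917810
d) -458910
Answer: b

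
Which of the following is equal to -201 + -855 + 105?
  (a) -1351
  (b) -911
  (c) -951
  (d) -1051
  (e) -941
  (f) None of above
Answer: c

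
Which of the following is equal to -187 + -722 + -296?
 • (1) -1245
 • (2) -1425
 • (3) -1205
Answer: 3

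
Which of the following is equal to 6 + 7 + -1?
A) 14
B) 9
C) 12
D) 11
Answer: C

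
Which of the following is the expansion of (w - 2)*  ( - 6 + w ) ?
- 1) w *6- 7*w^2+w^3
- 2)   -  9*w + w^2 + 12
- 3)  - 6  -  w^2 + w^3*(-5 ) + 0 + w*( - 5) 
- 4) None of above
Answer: 4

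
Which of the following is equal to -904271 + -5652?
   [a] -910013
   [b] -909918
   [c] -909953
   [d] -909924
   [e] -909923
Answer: e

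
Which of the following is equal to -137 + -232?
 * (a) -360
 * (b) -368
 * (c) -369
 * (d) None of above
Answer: c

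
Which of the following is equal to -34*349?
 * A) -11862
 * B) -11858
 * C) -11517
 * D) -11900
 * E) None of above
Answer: E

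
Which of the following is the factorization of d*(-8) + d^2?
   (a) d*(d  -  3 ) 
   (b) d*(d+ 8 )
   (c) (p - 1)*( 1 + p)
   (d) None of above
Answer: d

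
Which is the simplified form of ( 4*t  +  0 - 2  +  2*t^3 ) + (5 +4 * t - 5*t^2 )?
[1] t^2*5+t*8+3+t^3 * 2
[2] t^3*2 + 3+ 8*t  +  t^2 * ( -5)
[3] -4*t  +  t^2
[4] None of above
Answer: 2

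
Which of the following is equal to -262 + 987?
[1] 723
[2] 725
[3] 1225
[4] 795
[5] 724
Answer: 2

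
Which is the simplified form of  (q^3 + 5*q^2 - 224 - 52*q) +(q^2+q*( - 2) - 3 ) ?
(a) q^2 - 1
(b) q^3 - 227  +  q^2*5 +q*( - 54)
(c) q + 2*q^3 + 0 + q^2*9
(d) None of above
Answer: d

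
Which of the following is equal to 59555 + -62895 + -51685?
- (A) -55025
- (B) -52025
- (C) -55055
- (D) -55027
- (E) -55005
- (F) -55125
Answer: A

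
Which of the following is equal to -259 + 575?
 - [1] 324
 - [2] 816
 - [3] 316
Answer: 3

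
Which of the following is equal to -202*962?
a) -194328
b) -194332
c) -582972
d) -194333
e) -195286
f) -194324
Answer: f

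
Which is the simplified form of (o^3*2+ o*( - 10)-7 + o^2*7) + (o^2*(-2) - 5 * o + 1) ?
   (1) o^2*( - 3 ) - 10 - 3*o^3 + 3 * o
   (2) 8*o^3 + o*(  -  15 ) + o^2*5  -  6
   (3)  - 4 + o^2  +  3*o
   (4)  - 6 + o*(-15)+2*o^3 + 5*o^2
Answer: 4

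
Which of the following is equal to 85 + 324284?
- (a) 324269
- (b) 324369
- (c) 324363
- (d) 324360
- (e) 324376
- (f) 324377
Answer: b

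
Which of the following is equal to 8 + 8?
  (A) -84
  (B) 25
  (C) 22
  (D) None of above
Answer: D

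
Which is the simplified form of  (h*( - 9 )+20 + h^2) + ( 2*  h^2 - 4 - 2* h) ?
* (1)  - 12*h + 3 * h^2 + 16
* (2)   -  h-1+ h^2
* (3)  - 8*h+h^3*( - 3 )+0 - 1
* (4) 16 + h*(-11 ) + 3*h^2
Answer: 4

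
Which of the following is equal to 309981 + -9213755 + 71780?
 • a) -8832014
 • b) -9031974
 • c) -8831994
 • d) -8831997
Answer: c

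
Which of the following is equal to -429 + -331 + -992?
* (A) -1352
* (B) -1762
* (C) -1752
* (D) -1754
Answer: C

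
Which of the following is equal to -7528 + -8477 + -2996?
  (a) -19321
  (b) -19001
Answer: b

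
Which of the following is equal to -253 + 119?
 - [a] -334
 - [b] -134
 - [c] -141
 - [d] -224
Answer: b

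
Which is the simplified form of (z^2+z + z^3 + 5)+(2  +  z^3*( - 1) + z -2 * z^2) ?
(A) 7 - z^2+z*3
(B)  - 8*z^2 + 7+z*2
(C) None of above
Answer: C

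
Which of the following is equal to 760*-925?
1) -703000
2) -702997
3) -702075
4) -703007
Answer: 1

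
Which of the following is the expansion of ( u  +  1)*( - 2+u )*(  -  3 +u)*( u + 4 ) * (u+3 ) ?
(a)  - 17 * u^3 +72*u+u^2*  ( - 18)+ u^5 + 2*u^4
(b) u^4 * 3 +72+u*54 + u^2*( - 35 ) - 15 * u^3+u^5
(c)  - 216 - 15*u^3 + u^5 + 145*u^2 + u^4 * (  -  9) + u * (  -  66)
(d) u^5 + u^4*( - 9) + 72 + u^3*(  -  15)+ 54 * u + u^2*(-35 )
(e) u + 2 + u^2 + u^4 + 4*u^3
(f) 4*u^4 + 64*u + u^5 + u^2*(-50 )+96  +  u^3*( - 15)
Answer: b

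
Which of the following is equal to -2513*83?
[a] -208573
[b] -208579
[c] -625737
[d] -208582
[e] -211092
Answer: b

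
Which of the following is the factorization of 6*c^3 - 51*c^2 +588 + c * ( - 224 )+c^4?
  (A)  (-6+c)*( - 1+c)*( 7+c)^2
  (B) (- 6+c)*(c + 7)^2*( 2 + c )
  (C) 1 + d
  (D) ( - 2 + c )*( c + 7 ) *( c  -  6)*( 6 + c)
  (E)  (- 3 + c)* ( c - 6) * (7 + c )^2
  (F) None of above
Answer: F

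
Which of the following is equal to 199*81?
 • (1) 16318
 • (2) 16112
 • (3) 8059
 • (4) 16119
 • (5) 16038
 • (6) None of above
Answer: 4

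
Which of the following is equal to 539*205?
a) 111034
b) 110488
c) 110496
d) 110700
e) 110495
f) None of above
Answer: e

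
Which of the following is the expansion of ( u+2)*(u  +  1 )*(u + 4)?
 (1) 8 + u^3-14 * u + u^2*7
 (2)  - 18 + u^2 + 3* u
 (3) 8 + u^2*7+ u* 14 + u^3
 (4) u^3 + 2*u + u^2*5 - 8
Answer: 3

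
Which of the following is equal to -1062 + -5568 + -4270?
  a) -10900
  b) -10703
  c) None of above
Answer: a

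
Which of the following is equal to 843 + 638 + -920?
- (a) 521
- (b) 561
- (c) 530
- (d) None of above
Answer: b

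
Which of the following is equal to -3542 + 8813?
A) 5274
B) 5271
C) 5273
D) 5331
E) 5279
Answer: B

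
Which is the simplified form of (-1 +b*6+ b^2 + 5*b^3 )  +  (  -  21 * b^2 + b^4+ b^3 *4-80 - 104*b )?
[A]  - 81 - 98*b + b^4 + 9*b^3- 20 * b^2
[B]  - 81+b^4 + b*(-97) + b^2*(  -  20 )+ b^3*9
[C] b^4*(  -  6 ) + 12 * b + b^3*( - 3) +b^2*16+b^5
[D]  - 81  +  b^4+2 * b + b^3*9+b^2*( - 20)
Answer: A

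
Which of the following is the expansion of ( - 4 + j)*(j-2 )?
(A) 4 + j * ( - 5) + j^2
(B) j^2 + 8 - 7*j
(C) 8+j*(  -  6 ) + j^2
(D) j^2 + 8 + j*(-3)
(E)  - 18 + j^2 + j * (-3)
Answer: C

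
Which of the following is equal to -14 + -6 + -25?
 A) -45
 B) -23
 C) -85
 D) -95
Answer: A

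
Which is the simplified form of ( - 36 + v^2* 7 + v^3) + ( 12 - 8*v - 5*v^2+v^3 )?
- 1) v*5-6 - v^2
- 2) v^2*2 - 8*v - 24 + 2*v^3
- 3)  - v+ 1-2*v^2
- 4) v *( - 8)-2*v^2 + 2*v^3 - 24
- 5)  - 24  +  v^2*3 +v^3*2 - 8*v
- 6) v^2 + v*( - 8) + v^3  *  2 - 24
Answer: 2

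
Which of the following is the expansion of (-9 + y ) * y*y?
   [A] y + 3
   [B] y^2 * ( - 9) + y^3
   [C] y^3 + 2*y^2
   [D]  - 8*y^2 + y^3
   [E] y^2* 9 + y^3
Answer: B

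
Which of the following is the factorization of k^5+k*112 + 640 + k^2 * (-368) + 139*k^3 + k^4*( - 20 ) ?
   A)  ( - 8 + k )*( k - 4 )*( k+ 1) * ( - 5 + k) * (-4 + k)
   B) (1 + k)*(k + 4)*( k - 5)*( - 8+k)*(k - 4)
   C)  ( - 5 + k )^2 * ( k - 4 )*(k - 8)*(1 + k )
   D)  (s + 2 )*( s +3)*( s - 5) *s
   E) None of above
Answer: A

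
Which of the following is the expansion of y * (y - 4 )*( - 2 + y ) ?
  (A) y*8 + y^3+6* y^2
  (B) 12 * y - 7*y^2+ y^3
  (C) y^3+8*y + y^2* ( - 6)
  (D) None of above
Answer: C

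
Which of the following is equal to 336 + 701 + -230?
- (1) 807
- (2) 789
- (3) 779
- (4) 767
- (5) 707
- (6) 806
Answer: 1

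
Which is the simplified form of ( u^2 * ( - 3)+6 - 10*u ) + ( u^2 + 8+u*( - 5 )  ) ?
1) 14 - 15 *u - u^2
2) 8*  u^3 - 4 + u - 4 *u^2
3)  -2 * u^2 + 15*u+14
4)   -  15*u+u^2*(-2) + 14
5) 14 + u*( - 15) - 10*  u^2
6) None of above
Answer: 4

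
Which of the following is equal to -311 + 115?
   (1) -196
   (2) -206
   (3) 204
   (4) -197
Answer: 1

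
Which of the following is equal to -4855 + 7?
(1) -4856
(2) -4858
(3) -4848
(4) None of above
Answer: 3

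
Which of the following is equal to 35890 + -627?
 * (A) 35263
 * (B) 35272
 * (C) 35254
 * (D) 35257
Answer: A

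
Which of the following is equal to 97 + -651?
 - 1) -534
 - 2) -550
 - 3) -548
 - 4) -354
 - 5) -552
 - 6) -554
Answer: 6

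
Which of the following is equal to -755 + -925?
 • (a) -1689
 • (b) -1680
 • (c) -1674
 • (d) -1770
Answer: b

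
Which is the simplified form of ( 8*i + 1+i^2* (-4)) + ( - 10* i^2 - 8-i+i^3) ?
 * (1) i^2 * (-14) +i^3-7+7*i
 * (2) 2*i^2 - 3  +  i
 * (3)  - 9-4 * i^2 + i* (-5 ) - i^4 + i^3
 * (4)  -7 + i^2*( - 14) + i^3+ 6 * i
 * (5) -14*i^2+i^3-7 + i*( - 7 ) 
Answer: 1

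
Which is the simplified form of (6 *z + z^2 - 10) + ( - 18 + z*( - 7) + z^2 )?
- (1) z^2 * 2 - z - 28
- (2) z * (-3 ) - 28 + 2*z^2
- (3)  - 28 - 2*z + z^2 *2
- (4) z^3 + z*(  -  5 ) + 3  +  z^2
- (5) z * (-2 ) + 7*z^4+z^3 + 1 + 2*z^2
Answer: 1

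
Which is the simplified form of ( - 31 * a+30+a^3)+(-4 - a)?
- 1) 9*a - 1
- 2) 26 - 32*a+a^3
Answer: 2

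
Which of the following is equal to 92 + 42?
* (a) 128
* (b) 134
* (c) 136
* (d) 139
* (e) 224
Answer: b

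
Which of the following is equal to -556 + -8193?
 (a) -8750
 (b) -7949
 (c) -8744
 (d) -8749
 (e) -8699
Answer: d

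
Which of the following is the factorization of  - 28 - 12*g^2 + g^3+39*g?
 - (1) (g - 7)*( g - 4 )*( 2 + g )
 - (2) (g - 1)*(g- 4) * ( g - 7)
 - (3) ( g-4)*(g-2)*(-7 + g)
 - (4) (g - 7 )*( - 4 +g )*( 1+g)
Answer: 2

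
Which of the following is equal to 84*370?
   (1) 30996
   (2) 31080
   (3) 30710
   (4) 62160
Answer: 2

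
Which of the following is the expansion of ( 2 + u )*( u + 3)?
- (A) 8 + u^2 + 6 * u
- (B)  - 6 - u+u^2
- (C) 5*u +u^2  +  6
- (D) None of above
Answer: C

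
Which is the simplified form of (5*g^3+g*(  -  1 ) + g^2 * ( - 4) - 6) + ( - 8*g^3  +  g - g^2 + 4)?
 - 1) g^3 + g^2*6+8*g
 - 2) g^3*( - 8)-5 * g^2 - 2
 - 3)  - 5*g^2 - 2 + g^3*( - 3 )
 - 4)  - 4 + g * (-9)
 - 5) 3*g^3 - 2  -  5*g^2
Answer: 3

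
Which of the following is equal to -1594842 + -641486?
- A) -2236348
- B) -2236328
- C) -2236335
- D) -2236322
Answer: B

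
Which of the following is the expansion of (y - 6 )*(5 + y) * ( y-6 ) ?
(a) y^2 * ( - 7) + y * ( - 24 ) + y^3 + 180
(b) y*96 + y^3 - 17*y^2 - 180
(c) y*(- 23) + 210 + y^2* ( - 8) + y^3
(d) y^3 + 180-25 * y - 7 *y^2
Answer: a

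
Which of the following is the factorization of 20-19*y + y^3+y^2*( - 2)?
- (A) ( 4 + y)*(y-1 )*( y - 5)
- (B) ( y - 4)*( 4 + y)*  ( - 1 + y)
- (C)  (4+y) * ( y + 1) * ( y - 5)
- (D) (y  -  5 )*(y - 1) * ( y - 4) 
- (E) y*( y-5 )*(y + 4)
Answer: A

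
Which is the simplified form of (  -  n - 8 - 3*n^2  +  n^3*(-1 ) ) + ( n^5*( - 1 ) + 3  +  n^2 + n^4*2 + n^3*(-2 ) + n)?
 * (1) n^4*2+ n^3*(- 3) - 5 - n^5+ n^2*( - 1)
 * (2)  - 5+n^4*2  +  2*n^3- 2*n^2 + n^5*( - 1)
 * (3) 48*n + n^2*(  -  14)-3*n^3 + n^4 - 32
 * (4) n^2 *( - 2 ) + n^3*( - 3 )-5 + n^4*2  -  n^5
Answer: 4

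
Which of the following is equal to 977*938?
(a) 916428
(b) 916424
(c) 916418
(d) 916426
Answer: d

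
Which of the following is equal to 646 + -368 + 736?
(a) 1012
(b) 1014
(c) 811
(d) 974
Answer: b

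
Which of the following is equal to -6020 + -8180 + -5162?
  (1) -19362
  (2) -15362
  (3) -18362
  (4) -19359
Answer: 1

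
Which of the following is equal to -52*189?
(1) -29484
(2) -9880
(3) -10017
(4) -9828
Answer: 4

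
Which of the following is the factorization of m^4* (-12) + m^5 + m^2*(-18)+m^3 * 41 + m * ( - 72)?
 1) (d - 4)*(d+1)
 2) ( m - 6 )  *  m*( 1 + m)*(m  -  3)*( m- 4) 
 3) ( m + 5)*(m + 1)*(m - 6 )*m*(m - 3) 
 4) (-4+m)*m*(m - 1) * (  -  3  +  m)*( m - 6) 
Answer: 2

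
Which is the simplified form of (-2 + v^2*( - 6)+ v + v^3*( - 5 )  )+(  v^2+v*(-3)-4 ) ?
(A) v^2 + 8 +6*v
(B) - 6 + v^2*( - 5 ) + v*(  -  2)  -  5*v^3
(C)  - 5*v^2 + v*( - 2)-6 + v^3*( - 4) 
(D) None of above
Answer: B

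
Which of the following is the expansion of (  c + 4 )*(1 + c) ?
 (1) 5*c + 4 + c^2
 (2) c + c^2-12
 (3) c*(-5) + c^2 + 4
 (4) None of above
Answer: 1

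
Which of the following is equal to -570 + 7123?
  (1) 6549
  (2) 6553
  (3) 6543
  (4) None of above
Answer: 2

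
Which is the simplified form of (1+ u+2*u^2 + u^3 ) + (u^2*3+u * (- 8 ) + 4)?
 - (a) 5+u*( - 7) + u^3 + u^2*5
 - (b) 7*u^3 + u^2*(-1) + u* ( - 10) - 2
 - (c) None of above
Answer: a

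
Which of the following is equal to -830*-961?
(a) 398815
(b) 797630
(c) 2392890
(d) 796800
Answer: b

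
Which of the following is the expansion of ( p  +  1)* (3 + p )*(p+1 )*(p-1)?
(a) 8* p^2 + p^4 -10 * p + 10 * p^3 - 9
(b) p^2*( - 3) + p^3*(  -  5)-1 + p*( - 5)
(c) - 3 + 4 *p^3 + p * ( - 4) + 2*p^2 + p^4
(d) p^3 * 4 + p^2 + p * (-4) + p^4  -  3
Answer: c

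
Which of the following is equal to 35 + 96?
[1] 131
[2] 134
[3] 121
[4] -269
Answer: 1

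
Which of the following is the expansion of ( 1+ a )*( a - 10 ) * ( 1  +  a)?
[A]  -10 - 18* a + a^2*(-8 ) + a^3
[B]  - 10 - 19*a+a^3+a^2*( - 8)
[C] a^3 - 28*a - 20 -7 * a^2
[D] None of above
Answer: B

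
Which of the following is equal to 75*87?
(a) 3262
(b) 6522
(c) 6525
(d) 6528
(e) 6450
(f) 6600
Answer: c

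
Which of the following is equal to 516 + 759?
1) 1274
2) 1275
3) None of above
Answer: 2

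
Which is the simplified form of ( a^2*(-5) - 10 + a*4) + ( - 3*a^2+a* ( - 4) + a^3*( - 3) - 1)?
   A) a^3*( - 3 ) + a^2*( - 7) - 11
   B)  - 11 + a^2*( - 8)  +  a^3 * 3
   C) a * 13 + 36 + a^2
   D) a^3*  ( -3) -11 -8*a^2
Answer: D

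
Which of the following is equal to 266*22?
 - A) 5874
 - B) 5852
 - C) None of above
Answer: B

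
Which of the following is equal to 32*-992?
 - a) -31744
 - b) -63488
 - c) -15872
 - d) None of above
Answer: a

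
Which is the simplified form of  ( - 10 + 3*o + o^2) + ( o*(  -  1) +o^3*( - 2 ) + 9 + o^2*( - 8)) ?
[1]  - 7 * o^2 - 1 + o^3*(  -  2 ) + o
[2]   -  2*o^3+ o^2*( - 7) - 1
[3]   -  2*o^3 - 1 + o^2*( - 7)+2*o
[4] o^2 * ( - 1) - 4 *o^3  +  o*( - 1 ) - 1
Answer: 3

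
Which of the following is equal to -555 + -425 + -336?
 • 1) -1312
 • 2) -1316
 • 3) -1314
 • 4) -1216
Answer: 2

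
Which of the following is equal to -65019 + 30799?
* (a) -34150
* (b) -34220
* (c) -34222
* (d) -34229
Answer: b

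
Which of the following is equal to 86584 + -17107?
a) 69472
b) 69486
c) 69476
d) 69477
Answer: d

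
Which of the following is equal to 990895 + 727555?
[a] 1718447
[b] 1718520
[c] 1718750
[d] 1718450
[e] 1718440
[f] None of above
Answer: d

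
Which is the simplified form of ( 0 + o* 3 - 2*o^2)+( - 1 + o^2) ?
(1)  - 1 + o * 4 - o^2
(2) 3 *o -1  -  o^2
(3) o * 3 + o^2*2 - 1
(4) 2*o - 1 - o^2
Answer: 2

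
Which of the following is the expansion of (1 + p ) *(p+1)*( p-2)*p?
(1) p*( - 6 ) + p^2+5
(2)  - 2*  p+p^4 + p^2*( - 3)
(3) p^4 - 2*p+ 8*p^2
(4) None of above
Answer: 2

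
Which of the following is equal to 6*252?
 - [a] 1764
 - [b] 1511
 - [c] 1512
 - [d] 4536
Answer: c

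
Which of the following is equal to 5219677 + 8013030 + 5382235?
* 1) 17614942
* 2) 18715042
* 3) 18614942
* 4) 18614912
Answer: 3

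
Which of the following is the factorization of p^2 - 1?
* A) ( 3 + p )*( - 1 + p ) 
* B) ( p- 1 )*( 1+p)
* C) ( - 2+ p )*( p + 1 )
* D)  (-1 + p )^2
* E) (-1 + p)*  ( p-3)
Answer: B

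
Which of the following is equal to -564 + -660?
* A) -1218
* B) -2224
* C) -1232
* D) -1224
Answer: D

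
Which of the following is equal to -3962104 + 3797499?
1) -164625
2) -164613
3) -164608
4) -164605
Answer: 4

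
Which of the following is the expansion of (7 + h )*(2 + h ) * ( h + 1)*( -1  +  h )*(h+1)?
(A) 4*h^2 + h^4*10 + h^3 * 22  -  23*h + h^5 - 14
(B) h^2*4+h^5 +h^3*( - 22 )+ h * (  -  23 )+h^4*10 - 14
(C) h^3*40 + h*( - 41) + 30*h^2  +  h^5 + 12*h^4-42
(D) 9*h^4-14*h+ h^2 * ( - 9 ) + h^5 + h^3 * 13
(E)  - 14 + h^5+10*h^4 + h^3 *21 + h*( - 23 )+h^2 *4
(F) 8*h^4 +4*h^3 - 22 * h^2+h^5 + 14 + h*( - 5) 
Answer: A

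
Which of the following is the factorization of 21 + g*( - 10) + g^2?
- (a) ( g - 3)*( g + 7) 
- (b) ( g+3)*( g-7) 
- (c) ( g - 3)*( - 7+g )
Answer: c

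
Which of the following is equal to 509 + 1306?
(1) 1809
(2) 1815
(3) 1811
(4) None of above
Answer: 2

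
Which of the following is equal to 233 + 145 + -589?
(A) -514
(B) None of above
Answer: B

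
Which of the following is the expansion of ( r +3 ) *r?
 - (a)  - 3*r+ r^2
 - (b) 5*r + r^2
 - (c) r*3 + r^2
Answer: c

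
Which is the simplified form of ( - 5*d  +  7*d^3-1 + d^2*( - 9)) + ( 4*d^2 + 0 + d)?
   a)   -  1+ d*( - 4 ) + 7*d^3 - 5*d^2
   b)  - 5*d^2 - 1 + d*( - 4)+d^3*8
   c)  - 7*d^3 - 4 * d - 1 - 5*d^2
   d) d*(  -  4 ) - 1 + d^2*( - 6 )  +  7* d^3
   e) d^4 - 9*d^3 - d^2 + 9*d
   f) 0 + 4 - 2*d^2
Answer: a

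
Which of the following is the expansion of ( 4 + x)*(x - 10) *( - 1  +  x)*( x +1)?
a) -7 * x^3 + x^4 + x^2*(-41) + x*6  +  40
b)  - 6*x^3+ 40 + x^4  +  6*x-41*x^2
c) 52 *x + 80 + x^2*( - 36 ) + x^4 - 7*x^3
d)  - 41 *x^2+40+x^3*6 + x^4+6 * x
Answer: b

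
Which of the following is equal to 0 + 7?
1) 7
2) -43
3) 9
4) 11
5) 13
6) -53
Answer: 1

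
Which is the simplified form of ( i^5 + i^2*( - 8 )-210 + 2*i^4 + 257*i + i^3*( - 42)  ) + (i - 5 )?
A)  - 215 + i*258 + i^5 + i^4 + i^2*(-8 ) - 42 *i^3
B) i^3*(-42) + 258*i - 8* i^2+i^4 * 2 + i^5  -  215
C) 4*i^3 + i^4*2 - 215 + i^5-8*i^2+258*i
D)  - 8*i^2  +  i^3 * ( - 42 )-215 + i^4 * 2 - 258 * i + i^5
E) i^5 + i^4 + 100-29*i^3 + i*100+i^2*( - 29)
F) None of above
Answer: B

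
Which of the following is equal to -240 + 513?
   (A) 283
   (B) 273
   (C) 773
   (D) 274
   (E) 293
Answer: B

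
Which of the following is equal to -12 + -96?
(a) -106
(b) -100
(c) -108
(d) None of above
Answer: c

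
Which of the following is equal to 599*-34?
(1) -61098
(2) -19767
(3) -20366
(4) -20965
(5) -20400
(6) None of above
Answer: 3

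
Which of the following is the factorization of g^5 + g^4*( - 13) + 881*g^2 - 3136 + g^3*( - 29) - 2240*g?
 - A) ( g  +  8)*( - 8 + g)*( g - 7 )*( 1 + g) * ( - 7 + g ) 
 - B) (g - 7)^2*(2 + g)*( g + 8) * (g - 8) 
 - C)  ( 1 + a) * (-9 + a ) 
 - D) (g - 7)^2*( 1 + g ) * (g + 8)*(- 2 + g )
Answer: A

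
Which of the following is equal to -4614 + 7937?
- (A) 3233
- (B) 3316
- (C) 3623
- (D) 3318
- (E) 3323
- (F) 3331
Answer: E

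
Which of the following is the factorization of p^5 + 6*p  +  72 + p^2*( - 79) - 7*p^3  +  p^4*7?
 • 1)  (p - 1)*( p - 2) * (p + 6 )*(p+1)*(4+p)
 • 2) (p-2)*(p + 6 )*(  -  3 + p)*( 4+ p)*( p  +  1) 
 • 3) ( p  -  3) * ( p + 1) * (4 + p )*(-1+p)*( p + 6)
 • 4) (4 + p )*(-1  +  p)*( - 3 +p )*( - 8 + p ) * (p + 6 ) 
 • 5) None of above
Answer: 3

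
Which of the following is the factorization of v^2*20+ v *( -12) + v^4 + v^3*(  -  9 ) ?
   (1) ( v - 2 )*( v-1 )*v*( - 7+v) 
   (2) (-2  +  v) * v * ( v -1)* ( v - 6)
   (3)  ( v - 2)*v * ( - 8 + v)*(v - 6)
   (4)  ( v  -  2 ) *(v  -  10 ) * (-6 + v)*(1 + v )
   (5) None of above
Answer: 2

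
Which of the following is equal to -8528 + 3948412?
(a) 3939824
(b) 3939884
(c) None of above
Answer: b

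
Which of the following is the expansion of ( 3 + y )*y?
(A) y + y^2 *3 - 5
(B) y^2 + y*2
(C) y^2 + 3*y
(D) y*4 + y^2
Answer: C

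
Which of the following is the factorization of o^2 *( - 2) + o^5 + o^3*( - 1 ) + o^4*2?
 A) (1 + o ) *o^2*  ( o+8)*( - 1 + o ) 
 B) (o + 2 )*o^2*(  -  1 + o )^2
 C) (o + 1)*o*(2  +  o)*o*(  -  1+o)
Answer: C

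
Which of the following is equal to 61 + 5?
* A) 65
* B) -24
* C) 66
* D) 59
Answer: C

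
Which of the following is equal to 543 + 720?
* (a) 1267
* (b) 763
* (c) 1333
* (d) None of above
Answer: d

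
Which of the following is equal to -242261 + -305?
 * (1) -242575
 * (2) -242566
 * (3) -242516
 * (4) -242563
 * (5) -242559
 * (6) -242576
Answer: 2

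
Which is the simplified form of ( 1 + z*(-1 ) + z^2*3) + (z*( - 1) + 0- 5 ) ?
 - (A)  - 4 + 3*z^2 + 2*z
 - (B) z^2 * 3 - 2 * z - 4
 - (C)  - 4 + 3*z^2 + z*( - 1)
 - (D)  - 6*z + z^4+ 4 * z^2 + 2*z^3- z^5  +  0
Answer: B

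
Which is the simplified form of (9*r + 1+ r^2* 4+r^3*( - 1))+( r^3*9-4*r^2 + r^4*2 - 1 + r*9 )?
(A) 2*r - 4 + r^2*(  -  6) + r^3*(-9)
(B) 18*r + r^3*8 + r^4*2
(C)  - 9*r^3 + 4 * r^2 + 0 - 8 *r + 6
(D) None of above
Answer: B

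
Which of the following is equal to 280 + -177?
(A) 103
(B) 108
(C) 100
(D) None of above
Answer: A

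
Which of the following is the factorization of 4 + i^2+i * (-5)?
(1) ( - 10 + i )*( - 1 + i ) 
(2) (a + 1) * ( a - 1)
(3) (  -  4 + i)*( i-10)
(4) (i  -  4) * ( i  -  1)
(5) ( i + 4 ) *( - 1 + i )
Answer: 4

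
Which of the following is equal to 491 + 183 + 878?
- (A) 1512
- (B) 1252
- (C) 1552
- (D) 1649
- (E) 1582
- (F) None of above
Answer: C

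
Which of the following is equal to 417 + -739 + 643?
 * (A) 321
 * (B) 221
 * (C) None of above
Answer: A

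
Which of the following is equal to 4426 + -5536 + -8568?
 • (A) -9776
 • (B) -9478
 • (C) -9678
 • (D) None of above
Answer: C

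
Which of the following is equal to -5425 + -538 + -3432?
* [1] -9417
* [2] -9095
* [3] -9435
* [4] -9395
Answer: 4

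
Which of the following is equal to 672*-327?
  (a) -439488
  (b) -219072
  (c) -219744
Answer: c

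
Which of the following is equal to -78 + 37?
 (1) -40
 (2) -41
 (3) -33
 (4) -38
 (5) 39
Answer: 2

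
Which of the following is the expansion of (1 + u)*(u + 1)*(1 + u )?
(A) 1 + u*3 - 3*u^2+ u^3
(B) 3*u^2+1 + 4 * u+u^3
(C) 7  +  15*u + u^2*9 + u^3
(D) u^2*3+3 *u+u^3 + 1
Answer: D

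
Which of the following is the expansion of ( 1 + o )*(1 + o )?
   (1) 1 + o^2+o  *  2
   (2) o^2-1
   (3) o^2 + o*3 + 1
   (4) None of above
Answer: 1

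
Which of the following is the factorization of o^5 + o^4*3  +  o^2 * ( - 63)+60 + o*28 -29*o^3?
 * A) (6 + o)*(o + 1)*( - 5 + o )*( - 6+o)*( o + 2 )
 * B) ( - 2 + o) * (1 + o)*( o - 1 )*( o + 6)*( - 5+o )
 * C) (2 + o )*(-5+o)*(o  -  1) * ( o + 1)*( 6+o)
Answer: C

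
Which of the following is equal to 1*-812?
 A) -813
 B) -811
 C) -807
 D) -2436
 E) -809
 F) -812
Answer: F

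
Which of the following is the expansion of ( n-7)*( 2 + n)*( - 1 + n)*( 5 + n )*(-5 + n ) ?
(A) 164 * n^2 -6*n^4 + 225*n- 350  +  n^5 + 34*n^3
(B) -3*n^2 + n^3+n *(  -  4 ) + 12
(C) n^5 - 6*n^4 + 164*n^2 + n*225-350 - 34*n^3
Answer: C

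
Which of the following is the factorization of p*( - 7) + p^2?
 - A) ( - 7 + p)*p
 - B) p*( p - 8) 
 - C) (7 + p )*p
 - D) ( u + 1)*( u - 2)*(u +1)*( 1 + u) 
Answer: A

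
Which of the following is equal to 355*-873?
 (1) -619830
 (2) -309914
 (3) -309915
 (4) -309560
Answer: 3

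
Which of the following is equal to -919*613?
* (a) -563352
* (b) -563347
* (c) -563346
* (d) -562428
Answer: b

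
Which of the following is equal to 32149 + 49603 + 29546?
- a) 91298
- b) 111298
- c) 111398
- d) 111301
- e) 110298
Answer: b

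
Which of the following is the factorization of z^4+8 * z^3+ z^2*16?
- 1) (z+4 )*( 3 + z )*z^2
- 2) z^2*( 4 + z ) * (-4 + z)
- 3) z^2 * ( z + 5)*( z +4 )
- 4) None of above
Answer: 4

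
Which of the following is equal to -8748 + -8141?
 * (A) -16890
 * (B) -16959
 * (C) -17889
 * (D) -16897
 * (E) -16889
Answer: E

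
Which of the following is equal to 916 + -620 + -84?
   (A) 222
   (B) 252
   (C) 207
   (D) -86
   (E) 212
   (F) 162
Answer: E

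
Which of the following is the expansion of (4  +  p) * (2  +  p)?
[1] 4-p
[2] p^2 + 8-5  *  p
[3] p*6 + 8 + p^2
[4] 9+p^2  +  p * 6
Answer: 3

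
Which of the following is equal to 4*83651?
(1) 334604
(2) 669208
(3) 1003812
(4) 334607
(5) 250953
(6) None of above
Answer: 1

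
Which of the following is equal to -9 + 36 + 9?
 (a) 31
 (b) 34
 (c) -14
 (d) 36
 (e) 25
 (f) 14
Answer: d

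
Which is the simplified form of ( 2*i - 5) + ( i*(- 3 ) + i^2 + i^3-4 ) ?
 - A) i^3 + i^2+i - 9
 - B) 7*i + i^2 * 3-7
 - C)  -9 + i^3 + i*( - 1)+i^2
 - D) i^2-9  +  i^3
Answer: C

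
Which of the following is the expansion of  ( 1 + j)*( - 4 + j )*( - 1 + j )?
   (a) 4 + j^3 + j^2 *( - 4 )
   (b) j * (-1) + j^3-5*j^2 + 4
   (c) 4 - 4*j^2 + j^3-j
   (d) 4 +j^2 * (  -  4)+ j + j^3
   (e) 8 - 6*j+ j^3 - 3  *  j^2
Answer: c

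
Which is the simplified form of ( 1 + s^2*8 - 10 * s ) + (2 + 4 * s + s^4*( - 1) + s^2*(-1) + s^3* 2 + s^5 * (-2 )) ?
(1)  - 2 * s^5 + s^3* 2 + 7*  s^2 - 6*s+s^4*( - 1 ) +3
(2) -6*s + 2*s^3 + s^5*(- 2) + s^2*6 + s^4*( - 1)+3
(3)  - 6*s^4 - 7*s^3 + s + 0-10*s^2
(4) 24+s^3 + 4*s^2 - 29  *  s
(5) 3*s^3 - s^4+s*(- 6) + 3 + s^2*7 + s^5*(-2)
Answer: 1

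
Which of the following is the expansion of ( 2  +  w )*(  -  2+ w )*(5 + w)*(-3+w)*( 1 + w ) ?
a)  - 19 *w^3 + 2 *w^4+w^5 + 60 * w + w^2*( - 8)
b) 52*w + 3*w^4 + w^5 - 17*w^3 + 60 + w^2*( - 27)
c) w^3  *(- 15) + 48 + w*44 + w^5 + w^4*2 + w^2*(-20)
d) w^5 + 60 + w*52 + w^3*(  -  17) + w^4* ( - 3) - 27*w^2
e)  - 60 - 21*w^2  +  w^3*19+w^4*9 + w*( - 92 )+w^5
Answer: b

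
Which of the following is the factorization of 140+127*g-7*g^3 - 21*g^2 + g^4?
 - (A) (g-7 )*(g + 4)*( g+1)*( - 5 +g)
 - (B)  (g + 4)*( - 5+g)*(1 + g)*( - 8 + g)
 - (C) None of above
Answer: A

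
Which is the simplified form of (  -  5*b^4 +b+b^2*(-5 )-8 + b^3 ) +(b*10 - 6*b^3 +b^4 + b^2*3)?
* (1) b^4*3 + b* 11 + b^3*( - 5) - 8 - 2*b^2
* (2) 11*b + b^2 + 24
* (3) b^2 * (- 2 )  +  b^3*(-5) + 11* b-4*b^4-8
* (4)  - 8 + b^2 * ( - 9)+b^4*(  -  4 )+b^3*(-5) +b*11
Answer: 3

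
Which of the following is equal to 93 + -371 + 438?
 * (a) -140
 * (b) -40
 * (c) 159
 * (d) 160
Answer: d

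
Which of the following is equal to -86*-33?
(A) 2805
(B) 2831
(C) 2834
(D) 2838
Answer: D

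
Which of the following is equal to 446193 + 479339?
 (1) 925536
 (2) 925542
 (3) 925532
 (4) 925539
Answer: 3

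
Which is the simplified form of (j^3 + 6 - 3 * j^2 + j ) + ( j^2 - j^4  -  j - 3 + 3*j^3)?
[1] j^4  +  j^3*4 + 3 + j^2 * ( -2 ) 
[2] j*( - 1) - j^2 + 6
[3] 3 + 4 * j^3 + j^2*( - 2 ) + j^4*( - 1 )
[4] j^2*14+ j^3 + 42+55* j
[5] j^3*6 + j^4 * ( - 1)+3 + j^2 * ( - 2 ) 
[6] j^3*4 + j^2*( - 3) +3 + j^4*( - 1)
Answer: 3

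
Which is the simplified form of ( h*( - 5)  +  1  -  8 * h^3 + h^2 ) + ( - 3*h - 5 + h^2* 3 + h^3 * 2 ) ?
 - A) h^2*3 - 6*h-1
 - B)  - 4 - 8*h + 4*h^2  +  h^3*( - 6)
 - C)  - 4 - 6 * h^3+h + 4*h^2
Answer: B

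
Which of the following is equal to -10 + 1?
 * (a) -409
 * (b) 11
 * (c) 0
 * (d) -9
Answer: d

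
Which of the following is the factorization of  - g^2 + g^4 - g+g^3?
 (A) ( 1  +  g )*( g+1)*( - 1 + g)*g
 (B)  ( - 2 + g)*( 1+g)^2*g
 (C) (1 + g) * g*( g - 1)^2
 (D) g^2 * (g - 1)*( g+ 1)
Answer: A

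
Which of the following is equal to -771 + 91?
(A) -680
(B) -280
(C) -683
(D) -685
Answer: A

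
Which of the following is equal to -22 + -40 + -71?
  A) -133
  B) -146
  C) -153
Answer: A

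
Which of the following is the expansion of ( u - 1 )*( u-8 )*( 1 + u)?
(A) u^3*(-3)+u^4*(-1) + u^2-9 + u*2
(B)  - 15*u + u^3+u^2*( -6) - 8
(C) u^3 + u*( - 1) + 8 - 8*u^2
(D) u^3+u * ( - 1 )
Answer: C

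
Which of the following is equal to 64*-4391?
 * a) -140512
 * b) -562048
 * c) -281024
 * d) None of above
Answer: c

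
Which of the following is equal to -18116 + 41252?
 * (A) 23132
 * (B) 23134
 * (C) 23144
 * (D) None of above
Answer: D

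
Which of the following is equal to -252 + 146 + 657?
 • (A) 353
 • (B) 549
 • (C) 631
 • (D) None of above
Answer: D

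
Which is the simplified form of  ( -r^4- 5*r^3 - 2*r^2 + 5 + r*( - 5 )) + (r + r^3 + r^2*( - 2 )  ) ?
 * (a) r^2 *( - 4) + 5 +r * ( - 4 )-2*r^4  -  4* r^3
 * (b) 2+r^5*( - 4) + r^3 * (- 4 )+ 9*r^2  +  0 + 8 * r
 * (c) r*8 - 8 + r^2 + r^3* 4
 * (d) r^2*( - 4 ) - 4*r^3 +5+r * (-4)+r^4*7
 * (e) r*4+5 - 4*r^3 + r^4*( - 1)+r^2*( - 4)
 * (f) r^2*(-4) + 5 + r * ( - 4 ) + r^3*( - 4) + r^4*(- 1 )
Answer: f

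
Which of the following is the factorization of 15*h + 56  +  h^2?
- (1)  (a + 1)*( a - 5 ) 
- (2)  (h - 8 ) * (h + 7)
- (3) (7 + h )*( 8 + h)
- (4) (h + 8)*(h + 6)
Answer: 3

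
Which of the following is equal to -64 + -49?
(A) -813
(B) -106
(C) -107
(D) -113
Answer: D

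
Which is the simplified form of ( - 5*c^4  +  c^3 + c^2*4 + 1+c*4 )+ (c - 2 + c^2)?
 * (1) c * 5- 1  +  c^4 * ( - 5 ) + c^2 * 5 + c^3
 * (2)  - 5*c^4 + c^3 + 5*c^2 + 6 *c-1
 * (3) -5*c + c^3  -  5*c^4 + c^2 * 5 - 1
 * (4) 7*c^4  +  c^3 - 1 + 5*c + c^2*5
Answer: 1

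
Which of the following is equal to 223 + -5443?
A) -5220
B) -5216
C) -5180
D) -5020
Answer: A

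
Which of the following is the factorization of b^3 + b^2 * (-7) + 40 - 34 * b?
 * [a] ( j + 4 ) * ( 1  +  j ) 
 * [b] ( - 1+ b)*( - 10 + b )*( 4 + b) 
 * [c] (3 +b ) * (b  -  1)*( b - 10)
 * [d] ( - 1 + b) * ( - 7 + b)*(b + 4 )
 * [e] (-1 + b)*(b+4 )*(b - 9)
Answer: b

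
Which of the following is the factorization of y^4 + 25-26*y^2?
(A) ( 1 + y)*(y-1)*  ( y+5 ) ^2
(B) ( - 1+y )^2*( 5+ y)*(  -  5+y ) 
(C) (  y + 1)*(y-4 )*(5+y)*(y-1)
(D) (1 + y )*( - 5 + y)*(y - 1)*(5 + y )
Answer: D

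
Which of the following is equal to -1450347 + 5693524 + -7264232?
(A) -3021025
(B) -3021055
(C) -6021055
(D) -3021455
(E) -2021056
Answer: B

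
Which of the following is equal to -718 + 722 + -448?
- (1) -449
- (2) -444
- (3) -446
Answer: 2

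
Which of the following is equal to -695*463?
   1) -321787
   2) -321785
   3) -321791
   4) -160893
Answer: 2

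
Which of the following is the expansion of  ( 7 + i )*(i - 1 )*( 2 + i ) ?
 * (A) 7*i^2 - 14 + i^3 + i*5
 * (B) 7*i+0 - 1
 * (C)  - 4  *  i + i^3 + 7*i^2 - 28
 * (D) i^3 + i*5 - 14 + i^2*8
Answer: D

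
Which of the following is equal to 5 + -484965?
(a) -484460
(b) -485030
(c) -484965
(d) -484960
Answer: d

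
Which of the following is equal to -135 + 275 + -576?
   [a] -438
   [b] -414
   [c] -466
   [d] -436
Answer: d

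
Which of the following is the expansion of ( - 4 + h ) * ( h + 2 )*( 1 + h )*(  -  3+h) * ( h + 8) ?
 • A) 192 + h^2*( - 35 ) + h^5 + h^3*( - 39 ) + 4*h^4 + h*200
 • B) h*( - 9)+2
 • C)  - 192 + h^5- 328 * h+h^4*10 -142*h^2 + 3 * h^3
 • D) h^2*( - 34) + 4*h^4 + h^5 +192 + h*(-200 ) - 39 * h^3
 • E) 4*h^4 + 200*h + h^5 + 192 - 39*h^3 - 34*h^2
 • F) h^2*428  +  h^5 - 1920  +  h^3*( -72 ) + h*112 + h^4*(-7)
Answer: E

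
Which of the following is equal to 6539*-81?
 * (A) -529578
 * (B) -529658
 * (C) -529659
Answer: C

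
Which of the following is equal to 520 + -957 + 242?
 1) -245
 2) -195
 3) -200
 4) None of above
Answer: 2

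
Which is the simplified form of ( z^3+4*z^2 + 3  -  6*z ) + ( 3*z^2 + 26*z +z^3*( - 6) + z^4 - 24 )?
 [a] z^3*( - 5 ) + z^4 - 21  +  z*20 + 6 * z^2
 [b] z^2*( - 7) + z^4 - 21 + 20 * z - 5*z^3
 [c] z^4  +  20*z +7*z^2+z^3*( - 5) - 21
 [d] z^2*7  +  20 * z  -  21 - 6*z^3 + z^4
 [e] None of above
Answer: c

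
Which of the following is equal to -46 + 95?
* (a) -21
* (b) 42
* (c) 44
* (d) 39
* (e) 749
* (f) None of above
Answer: f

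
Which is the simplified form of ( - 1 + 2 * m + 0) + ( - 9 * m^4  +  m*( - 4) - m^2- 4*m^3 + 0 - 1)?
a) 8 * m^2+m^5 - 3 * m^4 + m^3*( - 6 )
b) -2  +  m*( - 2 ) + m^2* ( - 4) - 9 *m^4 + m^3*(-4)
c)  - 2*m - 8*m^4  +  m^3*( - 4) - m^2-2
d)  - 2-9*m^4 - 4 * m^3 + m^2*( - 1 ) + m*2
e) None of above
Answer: e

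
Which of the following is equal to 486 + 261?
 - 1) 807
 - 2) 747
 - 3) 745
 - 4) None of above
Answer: 2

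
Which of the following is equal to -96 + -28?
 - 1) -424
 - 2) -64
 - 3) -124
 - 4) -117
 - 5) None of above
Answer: 3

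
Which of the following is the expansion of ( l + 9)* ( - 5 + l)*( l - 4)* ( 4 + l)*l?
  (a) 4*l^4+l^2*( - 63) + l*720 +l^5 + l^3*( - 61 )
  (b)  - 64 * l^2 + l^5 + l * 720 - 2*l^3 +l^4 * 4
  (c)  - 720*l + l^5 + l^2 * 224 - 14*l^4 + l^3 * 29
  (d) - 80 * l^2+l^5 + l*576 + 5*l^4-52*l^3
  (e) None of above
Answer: e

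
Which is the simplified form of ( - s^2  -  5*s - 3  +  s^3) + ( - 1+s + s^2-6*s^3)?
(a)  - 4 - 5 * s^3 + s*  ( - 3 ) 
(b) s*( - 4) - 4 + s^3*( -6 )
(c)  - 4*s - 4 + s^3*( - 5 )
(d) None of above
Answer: c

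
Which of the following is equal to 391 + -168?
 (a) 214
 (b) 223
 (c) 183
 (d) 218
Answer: b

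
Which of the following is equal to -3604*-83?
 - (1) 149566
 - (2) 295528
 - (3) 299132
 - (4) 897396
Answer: 3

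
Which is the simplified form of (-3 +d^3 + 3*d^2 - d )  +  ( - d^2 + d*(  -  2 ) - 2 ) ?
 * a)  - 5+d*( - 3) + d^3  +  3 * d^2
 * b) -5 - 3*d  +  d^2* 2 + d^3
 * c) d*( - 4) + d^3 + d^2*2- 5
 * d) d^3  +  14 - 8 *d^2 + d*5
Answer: b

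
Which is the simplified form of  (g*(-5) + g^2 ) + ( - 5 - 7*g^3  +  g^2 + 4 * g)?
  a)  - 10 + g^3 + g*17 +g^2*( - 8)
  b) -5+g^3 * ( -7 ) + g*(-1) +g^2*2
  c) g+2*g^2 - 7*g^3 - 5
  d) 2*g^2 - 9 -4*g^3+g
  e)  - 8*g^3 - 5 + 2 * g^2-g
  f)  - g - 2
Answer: b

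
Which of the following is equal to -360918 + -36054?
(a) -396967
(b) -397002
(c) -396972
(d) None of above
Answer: c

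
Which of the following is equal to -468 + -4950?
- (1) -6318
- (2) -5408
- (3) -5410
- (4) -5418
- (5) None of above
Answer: 4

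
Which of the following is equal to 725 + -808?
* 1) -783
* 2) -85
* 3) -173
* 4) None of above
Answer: 4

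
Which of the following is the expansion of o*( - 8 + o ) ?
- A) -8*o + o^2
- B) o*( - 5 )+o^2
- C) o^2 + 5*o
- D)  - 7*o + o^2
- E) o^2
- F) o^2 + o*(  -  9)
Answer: A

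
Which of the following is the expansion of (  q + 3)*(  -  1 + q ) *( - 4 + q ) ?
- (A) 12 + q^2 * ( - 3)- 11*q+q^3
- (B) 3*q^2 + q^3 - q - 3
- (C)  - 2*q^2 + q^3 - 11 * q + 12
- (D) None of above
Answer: C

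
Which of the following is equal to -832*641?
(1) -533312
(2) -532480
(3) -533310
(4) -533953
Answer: 1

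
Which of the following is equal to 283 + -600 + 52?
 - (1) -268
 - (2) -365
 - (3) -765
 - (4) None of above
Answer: 4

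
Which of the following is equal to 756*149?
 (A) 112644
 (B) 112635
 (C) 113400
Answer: A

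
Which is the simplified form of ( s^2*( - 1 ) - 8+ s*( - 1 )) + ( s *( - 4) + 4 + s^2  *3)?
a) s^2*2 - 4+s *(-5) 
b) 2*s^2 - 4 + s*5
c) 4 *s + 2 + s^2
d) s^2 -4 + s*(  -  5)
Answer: a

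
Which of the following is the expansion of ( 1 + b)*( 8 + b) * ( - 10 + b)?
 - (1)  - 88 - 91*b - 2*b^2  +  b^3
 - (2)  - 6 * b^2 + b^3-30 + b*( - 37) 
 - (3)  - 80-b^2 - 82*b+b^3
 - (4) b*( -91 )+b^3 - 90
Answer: 3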